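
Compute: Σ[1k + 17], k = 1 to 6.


Σ(1k+17) = 1·Σk + 17·n
= 1·21 + 17·6
= 21 + 102 = 123

Σ = 123


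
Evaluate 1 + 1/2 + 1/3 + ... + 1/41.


H_41 = 1/1 + 1/2 + 1/3 + ... + 1/41
= 85691034670497533/19914562703599200
≈ 4.3029

H_41 = 85691034670497533/19914562703599200 ≈ 4.3029


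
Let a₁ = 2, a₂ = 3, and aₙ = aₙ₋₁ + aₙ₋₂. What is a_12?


Computing iteratively: 2, 3, 5, 8, 13, 21, 34, 55, 89, 144, 233, 377
a_12 = 377

a_12 = 377


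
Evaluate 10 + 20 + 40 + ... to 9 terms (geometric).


Sₙ = 10×(2^9 - 1)/(2 - 1)
= 10×(512 - 1)/1
= 10×511/1
= 5110

S_9 = 5110


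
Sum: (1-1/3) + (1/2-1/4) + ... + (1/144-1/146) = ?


Telescoping with gap 2: two head and two tail terms survive.
= (1 + 1/2) - (1/145 + 1/146)
= 3/2 - 1/145 - 1/146 = 15732/10585

Sum = 15732/10585


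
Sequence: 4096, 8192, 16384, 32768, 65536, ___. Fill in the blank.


Pattern: powers of 2: 2ⁿ
Terms: 4096, 8192, 16384, 32768, 65536
Next term = 131072

Next term = 131072


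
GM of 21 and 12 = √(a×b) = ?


GM = √(21×12) = √252 = 15.8745

GM = 15.8745


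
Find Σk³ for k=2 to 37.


Σₖ₌2^37 k³ = [37·38/2]² − [1·2/2]²
= 494209 − 1 = 494208

Σk³ = 494208


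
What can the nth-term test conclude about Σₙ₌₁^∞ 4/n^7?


lim(n→∞) 4/n^7 = 0
lim aₙ = 0 → nth-term test is INCONCLUSIVE
(Need other tests; this is actually a convergent p-series with p=7 > 1)

Inconclusive (lim aₙ = 0; need another test)


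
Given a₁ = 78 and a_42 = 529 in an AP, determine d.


d = (aₙ - a₁)/(n-1)
= (529 - 78)/(42-1)
= 451/41 = 11

d = 11


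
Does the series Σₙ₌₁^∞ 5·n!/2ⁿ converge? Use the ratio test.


aₙ = 5·n!/2^n
a_{n+1}/aₙ = (n+1)!/2^(n+1) × 2^n/n!  (constant 5 cancels)
= (n+1)/2
L = lim(n→∞) (n+1)/2 = ∞
L > 1 → series DIVERGES

Diverges (ratio test: L = ∞ > 1)


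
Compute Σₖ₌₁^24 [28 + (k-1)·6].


aₙ = 28 + (24-1)×6 = 166
Sₙ = n(a₁+aₙ)/2 = 24×(28+166)/2
= 24×194/2 = 2328

S_24 = 2328


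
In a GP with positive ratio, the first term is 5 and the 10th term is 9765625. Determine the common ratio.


r^(n-1) = aₙ/a₁
r^9 = 9765625/5 = 1953125
r = 1953125^(1/9)
= 5

r = 5


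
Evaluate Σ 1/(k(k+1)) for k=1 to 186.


1/(k(k+1)) = 1/k - 1/(k+1) (partial fractions)
Telescoping: Σ = 1 - 1/187 = 186/187

Sum = 186/187


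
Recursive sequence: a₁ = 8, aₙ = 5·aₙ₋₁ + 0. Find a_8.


Computing step by step:
a_1 = 8
a_2 = 40
a_3 = 200
a_4 = 1000
a_5 = 5000
a_6 = 25000
a_7 = 125000
a_8 = 625000


a_8 = 625000


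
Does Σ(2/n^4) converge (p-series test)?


p-series test: Σ c/n^p converges if p > 1, diverges if p ≤ 1 (constant c > 0 doesn't affect convergence).
p = 4
4 > 1 → CONVERGES

Converges (p = 4 > 1)


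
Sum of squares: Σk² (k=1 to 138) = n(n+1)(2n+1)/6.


n = 138
n(n+1)(2n+1)/6 = 138×139×277/6
= 5313414/6 = 885569

Σk² = 885569


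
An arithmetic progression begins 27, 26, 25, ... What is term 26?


aₙ = a₁ + (n-1)d
= 27 + (26-1)×-1
= 27 - 25
= 2

a_26 = 2


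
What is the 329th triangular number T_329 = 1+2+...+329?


n(n+1)/2 = 329×330/2 = 108570/2 = 54285

Σk = 54285


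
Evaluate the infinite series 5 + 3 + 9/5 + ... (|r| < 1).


S∞ = a₁/(1-r) = 5/(1 - 3/5)
= 5/(2/5)
= 25/2

S∞ = 25/2


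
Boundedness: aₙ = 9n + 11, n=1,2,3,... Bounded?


aₙ = 9n + 11 → as n→∞, aₙ→∞
No finite upper bound exists
The sequence is UNBOUNDED

Unbounded (aₙ → ∞ as n → ∞)


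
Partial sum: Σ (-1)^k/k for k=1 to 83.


S = -1 + 1/2 - 1/3 + 1/4 - 1/5 + 1/6 - 1/7 + 1/8 ± ...
= -0.6991
(Full series converges to -ln(2) ≈ -0.6931)

S_83 = -0.6991


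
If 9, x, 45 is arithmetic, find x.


AM = (9 + 45)/2 = 54/2 = 27

AM = 27


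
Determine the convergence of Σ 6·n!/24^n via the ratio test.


aₙ = 6·n!/24^n
a_{n+1}/aₙ = (n+1)!/24^(n+1) × 24^n/n!  (constant 6 cancels)
= (n+1)/24
L = lim(n→∞) (n+1)/24 = ∞
L > 1 → series DIVERGES

Diverges (ratio test: L = ∞ > 1)


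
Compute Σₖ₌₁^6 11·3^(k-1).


Sₙ = 11×(3^6 - 1)/(3 - 1)
= 11×(729 - 1)/2
= 11×728/2
= 4004

S_6 = 4004


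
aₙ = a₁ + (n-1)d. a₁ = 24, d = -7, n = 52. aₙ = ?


aₙ = a₁ + (n-1)d
= 24 + (52-1)×-7
= 24 - 357
= -333

a_52 = -333


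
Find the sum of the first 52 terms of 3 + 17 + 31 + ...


aₙ = 3 + (52-1)×14 = 717
Sₙ = n(a₁+aₙ)/2 = 52×(3+717)/2
= 52×720/2 = 18720

S_52 = 18720


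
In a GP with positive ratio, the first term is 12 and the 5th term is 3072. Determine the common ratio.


r^(n-1) = aₙ/a₁
r^4 = 3072/12 = 256
r = 256^(1/4)
= ±4; taking r > 0 gives r = 4

r = 4


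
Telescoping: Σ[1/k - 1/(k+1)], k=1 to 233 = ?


Telescoping: adjacent terms cancel.
= 1/1 - 1/234
= 1 - 1/234 = 233/234

Sum = 233/234


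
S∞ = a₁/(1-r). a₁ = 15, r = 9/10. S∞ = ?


S∞ = a₁/(1-r) = 15/(1 - 9/10)
= 15/(1/10)
= 150

S∞ = 150


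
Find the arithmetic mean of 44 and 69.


AM = (44 + 69)/2 = 113/2 = 56.5

AM = 56.5


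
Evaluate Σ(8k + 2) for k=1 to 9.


Σ(8k+2) = 8·Σk + 2·n
= 8·45 + 2·9
= 360 + 18 = 378

Σ = 378


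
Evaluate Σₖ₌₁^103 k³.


n(n+1)/2 = 103×104/2 = 5356
Σk³ = 5356² = 28686736

Σk³ = 28686736


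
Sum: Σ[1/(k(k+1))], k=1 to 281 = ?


1/(k(k+1)) = 1/k - 1/(k+1) (partial fractions)
Telescoping: Σ = 1 - 1/282 = 281/282

Sum = 281/282


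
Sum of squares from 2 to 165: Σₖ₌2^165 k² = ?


Σₖ₌2^165 k² = Σₖ₌₁^165 k² − Σₖ₌₁^1 k²
= 165·166·331/6 − 1·2·3/6
= 1511015 − 1 = 1511014

Σk² = 1511014


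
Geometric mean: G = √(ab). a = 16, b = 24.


GM = √(16×24) = √384 = 19.5959

GM = 19.5959


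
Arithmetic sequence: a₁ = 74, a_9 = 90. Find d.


d = (aₙ - a₁)/(n-1)
= (90 - 74)/(9-1)
= 16/8 = 2

d = 2


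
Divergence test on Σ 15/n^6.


lim(n→∞) 15/n^6 = 0
lim aₙ = 0 → nth-term test is INCONCLUSIVE
(Need other tests; this is actually a convergent p-series with p=6 > 1)

Inconclusive (lim aₙ = 0; need another test)


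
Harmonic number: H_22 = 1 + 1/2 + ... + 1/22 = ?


H_22 = 1/1 + 1/2 + 1/3 + ... + 1/22
= 19093197/5173168
≈ 3.6908

H_22 = 19093197/5173168 ≈ 3.6908


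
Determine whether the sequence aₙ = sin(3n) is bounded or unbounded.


For all n, -1 ≤ sin(3n) ≤ 1, so -1 ≤ sin(3n) ≤ 1
Lower bound: -1, Upper bound: 1
The sequence IS bounded

Bounded (-1 ≤ aₙ ≤ 1)


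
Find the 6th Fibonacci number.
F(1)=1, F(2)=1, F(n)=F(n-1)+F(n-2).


Fibonacci sequence: 1, 1, 2, 3, 5, 8
F(6) = 8

F(6) = 8


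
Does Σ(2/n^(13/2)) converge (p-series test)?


p-series test: Σ c/n^p converges if p > 1, diverges if p ≤ 1 (constant c > 0 doesn't affect convergence).
p = 13/2
13/2 > 1 → CONVERGES

Converges (p = 13/2 > 1)


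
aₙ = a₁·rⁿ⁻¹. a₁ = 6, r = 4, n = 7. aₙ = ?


aₙ = a₁·r^(n-1)
= 6×4^6
= 6×4096
= 24576

a_7 = 24576


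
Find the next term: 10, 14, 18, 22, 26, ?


Pattern: arithmetic (d=4)
Terms: 10, 14, 18, 22, 26
Next term = 30

Next term = 30


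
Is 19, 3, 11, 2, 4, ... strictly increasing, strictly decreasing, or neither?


Differences: -16, 8, -9, 2
Difference at position 2 is +8 (> 0) but position 1 is -16 (< 0) — sequence both rises and falls
→ NOT monotonic

Not monotonic


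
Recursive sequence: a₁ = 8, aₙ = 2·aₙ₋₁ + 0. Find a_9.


Computing step by step:
a_1 = 8
a_2 = 16
a_3 = 32
a_4 = 64
a_5 = 128
a_6 = 256
a_7 = 512
a_8 = 1024
a_9 = 2048


a_9 = 2048


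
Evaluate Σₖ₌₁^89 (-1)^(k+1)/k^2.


S = 1 - 1/4 + 1/9 - 1/16 + 1/25 - 1/36 + 1/49 - 1/64 ± ...
= 0.8225
(Full series converges to +π²/12 ≈ +0.8225)

S_89 = 0.8225


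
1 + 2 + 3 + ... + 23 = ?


n(n+1)/2 = 23×24/2 = 552/2 = 276

Σk = 276


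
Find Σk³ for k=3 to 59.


Σₖ₌3^59 k³ = [59·60/2]² − [2·3/2]²
= 3132900 − 9 = 3132891

Σk³ = 3132891


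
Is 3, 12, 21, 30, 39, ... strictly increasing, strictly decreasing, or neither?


Differences: 9, 9, 9, 9
All differences > 0 → strictly INCREASING

Monotonically increasing


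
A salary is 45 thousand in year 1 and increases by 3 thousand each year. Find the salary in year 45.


aₙ = a₁ + (n-1)d
= 45 + (45-1)×3
= 45 + 132
= 177

a_45 = 177


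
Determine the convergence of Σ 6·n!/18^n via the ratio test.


aₙ = 6·n!/18^n
a_{n+1}/aₙ = (n+1)!/18^(n+1) × 18^n/n!  (constant 6 cancels)
= (n+1)/18
L = lim(n→∞) (n+1)/18 = ∞
L > 1 → series DIVERGES

Diverges (ratio test: L = ∞ > 1)


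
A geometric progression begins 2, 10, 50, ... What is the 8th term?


aₙ = a₁·r^(n-1)
= 2×5^7
= 2×78125
= 156250

a_8 = 156250


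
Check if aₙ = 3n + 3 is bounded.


aₙ = 3n + 3 → as n→∞, aₙ→∞
No finite upper bound exists
The sequence is UNBOUNDED

Unbounded (aₙ → ∞ as n → ∞)


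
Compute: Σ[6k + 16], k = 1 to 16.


Σ(6k+16) = 6·Σk + 16·n
= 6·136 + 16·16
= 816 + 256 = 1072

Σ = 1072


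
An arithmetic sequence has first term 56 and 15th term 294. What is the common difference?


d = (aₙ - a₁)/(n-1)
= (294 - 56)/(15-1)
= 238/14 = 17

d = 17


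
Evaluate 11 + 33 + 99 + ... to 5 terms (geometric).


Sₙ = 11×(3^5 - 1)/(3 - 1)
= 11×(243 - 1)/2
= 11×242/2
= 1331

S_5 = 1331


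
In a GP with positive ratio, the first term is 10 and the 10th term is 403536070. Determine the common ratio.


r^(n-1) = aₙ/a₁
r^9 = 403536070/10 = 40353607
r = 40353607^(1/9)
= 7

r = 7


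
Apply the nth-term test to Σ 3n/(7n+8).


lim(n→∞) 3n/(7n+8) = 3/7 = 3/7  (divide numerator and denominator by n)
lim aₙ = 3/7 ≠ 0 → series DIVERGES

Diverges (lim aₙ = 3/7 ≠ 0)


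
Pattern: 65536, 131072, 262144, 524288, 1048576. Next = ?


Pattern: powers of 2: 2ⁿ
Terms: 65536, 131072, 262144, 524288, 1048576
Next term = 2097152

Next term = 2097152


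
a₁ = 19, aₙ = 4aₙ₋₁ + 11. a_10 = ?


Computing step by step:
a_1 = 19
a_2 = 87
a_3 = 359
a_4 = 1447
a_5 = 5799
a_6 = 23207
a_7 = 92839
a_8 = 371367
a_9 = 1485479
a_10 = 5941927


a_10 = 5941927


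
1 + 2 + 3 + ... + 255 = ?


n(n+1)/2 = 255×256/2 = 65280/2 = 32640

Σk = 32640


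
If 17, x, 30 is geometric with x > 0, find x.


GM = √(17×30) = √510 = 22.5832

GM = 22.5832


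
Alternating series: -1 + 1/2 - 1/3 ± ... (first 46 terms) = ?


S = -1 + 1/2 - 1/3 + 1/4 - 1/5 + 1/6 - 1/7 + 1/8 ± ...
= -0.6824
(Full series converges to -ln(2) ≈ -0.6931)

S_46 = -0.6824


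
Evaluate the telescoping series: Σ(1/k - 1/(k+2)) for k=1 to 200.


Telescoping with gap 2: two head and two tail terms survive.
= (1 + 1/2) - (1/201 + 1/202)
= 3/2 - 1/201 - 1/202 = 30250/20301

Sum = 30250/20301


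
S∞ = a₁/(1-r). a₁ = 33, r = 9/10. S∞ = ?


S∞ = a₁/(1-r) = 33/(1 - 9/10)
= 33/(1/10)
= 330

S∞ = 330


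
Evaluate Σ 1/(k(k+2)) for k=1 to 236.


1/(k(k+2)) = (1/2)·(1/k - 1/(k+2)) (partial fractions)
Telescoping: Σ = (1/2)·(1 + 1/2 - 1/237 - 1/238) = 42067/56406

Sum = 42067/56406


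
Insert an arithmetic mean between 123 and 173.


AM = (123 + 173)/2 = 296/2 = 148

AM = 148


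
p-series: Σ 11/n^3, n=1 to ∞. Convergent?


p-series test: Σ c/n^p converges if p > 1, diverges if p ≤ 1 (constant c > 0 doesn't affect convergence).
p = 3
3 > 1 → CONVERGES

Converges (p = 3 > 1)


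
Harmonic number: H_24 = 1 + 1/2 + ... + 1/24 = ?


H_24 = 1/1 + 1/2 + 1/3 + ... + 1/24
= 1347822955/356948592
≈ 3.776

H_24 = 1347822955/356948592 ≈ 3.776


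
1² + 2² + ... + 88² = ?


n = 88
n(n+1)(2n+1)/6 = 88×89×177/6
= 1386264/6 = 231044

Σk² = 231044


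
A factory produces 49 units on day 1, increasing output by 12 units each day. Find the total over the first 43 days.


aₙ = 49 + (43-1)×12 = 553
Sₙ = n(a₁+aₙ)/2 = 43×(49+553)/2
= 43×602/2 = 12943

S_43 = 12943


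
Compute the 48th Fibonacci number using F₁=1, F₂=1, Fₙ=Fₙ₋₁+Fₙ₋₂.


Fibonacci sequence: 1, 1, 2, 3, 5, 8, 13, 21, 34, 55, 89, ...
F(48) = 4807526976

F(48) = 4807526976


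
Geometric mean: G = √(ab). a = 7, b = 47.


GM = √(7×47) = √329 = 18.1384

GM = 18.1384


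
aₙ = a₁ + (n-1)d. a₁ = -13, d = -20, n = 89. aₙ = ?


aₙ = a₁ + (n-1)d
= -13 + (89-1)×-20
= -13 - 1760
= -1773

a_89 = -1773


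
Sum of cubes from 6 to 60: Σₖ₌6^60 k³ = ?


Σₖ₌6^60 k³ = [60·61/2]² − [5·6/2]²
= 3348900 − 225 = 3348675

Σk³ = 3348675


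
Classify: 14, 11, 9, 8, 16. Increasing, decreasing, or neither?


Differences: -3, -2, -1, 8
Difference at position 4 is +8 (> 0) but position 1 is -3 (< 0) — sequence both rises and falls
→ NOT monotonic

Not monotonic


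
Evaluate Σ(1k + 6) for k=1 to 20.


Σ(1k+6) = 1·Σk + 6·n
= 1·210 + 6·20
= 210 + 120 = 330

Σ = 330


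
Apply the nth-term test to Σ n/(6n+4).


lim(n→∞) n/(6n+4) = 1/6 = 1/6  (divide numerator and denominator by n)
lim aₙ = 1/6 ≠ 0 → series DIVERGES

Diverges (lim aₙ = 1/6 ≠ 0)


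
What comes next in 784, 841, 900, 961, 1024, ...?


Pattern: perfect squares: n²
Terms: 784, 841, 900, 961, 1024
Next term = 1089

Next term = 1089


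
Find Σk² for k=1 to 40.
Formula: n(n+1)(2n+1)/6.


n = 40
n(n+1)(2n+1)/6 = 40×41×81/6
= 132840/6 = 22140

Σk² = 22140


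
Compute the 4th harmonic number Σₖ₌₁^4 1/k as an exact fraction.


H_4 = 1/1 + 1/2 + 1/3 + 1/4
= 25/12
≈ 2.0833

H_4 = 25/12 ≈ 2.0833


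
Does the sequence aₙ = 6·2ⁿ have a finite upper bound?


aₙ = 6·2ⁿ → as n→∞, aₙ→∞ (since base 2 > 1)
No finite upper bound exists
The sequence is UNBOUNDED

Unbounded (aₙ → ∞ as n → ∞)


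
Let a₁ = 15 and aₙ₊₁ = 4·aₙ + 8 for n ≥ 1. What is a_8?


Computing step by step:
a_1 = 15
a_2 = 68
a_3 = 280
a_4 = 1128
a_5 = 4520
a_6 = 18088
a_7 = 72360
a_8 = 289448


a_8 = 289448


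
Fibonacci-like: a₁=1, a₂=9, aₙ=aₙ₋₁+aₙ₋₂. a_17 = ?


Computing iteratively: 1, 9, 10, 19, 29, 48, 77, 125, 202, 327, 529, 856, ...
a_17 = 9493

a_17 = 9493


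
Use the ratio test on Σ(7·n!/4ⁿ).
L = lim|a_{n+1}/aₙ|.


aₙ = 7·n!/4^n
a_{n+1}/aₙ = (n+1)!/4^(n+1) × 4^n/n!  (constant 7 cancels)
= (n+1)/4
L = lim(n→∞) (n+1)/4 = ∞
L > 1 → series DIVERGES

Diverges (ratio test: L = ∞ > 1)


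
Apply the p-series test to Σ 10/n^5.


p-series test: Σ c/n^p converges if p > 1, diverges if p ≤ 1 (constant c > 0 doesn't affect convergence).
p = 5
5 > 1 → CONVERGES

Converges (p = 5 > 1)


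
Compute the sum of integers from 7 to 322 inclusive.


Σₖ₌7^322 k = Σₖ₌₁^322 k − Σₖ₌₁^6 k
= 322·323/2 − 6·7/2
= 52003 − 21 = 51982

Σk = 51982


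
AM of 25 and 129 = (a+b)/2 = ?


AM = (25 + 129)/2 = 154/2 = 77

AM = 77


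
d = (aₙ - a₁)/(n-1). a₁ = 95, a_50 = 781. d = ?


d = (aₙ - a₁)/(n-1)
= (781 - 95)/(50-1)
= 686/49 = 14

d = 14


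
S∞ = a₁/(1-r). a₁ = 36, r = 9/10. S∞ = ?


S∞ = a₁/(1-r) = 36/(1 - 9/10)
= 36/(1/10)
= 360

S∞ = 360


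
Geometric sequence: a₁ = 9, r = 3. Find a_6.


aₙ = a₁·r^(n-1)
= 9×3^5
= 9×243
= 2187

a_6 = 2187


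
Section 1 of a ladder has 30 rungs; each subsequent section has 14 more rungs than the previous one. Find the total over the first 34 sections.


aₙ = 30 + (34-1)×14 = 492
Sₙ = n(a₁+aₙ)/2 = 34×(30+492)/2
= 34×522/2 = 8874

S_34 = 8874


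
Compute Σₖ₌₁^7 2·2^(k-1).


Sₙ = 2×(2^7 - 1)/(2 - 1)
= 2×(128 - 1)/1
= 2×127/1
= 254

S_7 = 254


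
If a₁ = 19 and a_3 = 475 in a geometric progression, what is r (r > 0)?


r^(n-1) = aₙ/a₁
r^2 = 475/19 = 25
r = 25^(1/2)
= ±5; taking r > 0 gives r = 5

r = 5


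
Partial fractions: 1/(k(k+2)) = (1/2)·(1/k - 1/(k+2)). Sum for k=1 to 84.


1/(k(k+2)) = (1/2)·(1/k - 1/(k+2)) (partial fractions)
Telescoping: Σ = (1/2)·(1 + 1/2 - 1/85 - 1/86) = 5397/7310

Sum = 5397/7310


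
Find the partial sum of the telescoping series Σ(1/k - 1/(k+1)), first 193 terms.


Telescoping: adjacent terms cancel.
= 1/1 - 1/194
= 1 - 1/194 = 193/194

Sum = 193/194


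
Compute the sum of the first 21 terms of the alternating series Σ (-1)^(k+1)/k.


S = 1 - 1/2 + 1/3 - 1/4 + 1/5 - 1/6 + 1/7 - 1/8 ± ...
= 0.7164
(Full series converges to +ln(2) ≈ +0.6931)

S_21 = 0.7164


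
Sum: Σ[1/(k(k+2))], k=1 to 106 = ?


1/(k(k+2)) = (1/2)·(1/k - 1/(k+2)) (partial fractions)
Telescoping: Σ = (1/2)·(1 + 1/2 - 1/107 - 1/108) = 17119/23112

Sum = 17119/23112


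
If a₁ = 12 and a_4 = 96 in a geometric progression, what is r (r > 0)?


r^(n-1) = aₙ/a₁
r^3 = 96/12 = 8
r = 8^(1/3)
= 2

r = 2


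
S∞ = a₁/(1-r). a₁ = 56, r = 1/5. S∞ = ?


S∞ = a₁/(1-r) = 56/(1 - 1/5)
= 56/(4/5)
= 70

S∞ = 70


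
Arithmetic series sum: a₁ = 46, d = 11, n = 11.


aₙ = 46 + (11-1)×11 = 156
Sₙ = n(a₁+aₙ)/2 = 11×(46+156)/2
= 11×202/2 = 1111

S_11 = 1111


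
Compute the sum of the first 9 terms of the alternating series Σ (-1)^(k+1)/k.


S = 1 - 1/2 + 1/3 - 1/4 + 1/5 - 1/6 + 1/7 - 1/8 ± ...
= 0.7456
(Full series converges to +ln(2) ≈ +0.6931)

S_9 = 0.7456


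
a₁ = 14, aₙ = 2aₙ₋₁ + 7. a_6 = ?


Computing step by step:
a_1 = 14
a_2 = 35
a_3 = 77
a_4 = 161
a_5 = 329
a_6 = 665


a_6 = 665


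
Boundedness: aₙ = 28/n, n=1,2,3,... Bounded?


a₁ = 28, a₂ = 28/2, a₃ = 28/3, ...
0 < aₙ ≤ 28 for all n ≥ 1
Lower bound: 0, Upper bound: 28
The sequence IS bounded

Bounded (0 < aₙ ≤ 28)


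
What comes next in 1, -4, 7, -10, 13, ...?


Pattern: alternating sign, magnitude arithmetic (d=3)
Terms: 1, -4, 7, -10, 13
Next term = -16

Next term = -16


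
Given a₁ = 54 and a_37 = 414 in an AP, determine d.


d = (aₙ - a₁)/(n-1)
= (414 - 54)/(37-1)
= 360/36 = 10

d = 10


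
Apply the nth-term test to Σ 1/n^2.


lim(n→∞) 1/n^2 = 0
lim aₙ = 0 → nth-term test is INCONCLUSIVE
(Need other tests; this is actually a convergent p-series with p=2 > 1)

Inconclusive (lim aₙ = 0; need another test)


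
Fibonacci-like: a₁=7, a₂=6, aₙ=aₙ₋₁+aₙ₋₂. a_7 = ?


Computing iteratively: 7, 6, 13, 19, 32, 51, 83
a_7 = 83

a_7 = 83


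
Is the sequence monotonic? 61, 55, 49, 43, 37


Differences: -6, -6, -6, -6
All differences < 0 → strictly DECREASING

Monotonically decreasing


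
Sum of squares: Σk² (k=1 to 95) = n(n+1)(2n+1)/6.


n = 95
n(n+1)(2n+1)/6 = 95×96×191/6
= 1741920/6 = 290320

Σk² = 290320


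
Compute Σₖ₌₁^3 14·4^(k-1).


Sₙ = 14×(4^3 - 1)/(4 - 1)
= 14×(64 - 1)/3
= 14×63/3
= 294

S_3 = 294


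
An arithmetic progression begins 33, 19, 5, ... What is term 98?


aₙ = a₁ + (n-1)d
= 33 + (98-1)×-14
= 33 - 1358
= -1325

a_98 = -1325


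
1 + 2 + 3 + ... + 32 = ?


n(n+1)/2 = 32×33/2 = 1056/2 = 528

Σk = 528


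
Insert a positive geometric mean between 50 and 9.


GM = √(50×9) = √450 = 21.2132

GM = 21.2132


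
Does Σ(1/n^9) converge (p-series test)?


p-series test: Σ c/n^p converges if p > 1, diverges if p ≤ 1 (constant c > 0 doesn't affect convergence).
p = 9
9 > 1 → CONVERGES

Converges (p = 9 > 1)


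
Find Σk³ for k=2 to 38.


Σₖ₌2^38 k³ = [38·39/2]² − [1·2/2]²
= 549081 − 1 = 549080

Σk³ = 549080


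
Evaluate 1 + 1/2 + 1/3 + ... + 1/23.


H_23 = 1/1 + 1/2 + 1/3 + ... + 1/23
= 444316699/118982864
≈ 3.7343

H_23 = 444316699/118982864 ≈ 3.7343


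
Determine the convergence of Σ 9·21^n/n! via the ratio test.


aₙ = 9·21^n/n!
a_{n+1}/aₙ = 21^(n+1)/(n+1)! × n!/21^n  (constant 9 cancels)
= 21/(n+1)
L = lim(n→∞) 21/(n+1) = 0
L < 1 → series CONVERGES

Converges (ratio test: L = 0 < 1)


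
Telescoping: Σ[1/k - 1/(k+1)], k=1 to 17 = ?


Telescoping: adjacent terms cancel.
= 1/1 - 1/18
= 1 - 1/18 = 17/18

Sum = 17/18


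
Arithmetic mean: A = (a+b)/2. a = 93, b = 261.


AM = (93 + 261)/2 = 354/2 = 177

AM = 177


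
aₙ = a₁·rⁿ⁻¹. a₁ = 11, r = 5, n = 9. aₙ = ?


aₙ = a₁·r^(n-1)
= 11×5^8
= 11×390625
= 4296875

a_9 = 4296875


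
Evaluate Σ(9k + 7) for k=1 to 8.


Σ(9k+7) = 9·Σk + 7·n
= 9·36 + 7·8
= 324 + 56 = 380

Σ = 380


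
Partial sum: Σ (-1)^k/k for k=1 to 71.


S = -1 + 1/2 - 1/3 + 1/4 - 1/5 + 1/6 - 1/7 + 1/8 ± ...
= -0.7001
(Full series converges to -ln(2) ≈ -0.6931)

S_71 = -0.7001


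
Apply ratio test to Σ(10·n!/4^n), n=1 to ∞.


aₙ = 10·n!/4^n
a_{n+1}/aₙ = (n+1)!/4^(n+1) × 4^n/n!  (constant 10 cancels)
= (n+1)/4
L = lim(n→∞) (n+1)/4 = ∞
L > 1 → series DIVERGES

Diverges (ratio test: L = ∞ > 1)


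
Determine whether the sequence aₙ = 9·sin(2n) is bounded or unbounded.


For all n, -1 ≤ sin(2n) ≤ 1, so -9 ≤ 9·sin(2n) ≤ 9
Lower bound: -9, Upper bound: 9
The sequence IS bounded

Bounded (-9 ≤ aₙ ≤ 9)


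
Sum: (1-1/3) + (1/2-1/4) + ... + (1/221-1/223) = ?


Telescoping with gap 2: two head and two tail terms survive.
= (1 + 1/2) - (1/222 + 1/223)
= 3/2 - 1/222 - 1/223 = 36907/24753

Sum = 36907/24753


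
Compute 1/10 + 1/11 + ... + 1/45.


Σₖ₌10^45 1/k = 1/10 + 1/11 + 1/12 + ... + 1/45
= 14750885361090924169/9419588158802421600
≈ 1.566

Sum = 14750885361090924169/9419588158802421600 ≈ 1.566


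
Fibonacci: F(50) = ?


Fibonacci sequence: 1, 1, 2, 3, 5, 8, 13, 21, 34, 55, 89, ...
F(50) = 12586269025

F(50) = 12586269025


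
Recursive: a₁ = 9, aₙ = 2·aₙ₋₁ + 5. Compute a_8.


Computing step by step:
a_1 = 9
a_2 = 23
a_3 = 51
a_4 = 107
a_5 = 219
a_6 = 443
a_7 = 891
a_8 = 1787


a_8 = 1787


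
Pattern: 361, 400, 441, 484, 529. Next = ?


Pattern: perfect squares: n²
Terms: 361, 400, 441, 484, 529
Next term = 576

Next term = 576


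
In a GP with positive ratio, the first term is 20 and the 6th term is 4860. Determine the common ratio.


r^(n-1) = aₙ/a₁
r^5 = 4860/20 = 243
r = 243^(1/5)
= 3

r = 3


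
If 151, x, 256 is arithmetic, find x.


AM = (151 + 256)/2 = 407/2 = 203.5

AM = 203.5


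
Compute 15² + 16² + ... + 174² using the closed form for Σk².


Σₖ₌15^174 k² = Σₖ₌₁^174 k² − Σₖ₌₁^14 k²
= 174·175·349/6 − 14·15·29/6
= 1771175 − 1015 = 1770160

Σk² = 1770160


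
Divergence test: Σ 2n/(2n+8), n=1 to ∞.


lim(n→∞) 2n/(2n+8) = 2/2 = 1  (divide numerator and denominator by n)
lim aₙ = 1 ≠ 0 → series DIVERGES

Diverges (lim aₙ = 1 ≠ 0)


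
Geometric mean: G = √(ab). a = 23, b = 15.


GM = √(23×15) = √345 = 18.5742

GM = 18.5742


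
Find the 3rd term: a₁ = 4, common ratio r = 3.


aₙ = a₁·r^(n-1)
= 4×3^2
= 4×9
= 36

a_3 = 36


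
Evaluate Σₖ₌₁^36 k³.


n(n+1)/2 = 36×37/2 = 666
Σk³ = 666² = 443556

Σk³ = 443556


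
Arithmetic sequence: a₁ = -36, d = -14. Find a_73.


aₙ = a₁ + (n-1)d
= -36 + (73-1)×-14
= -36 - 1008
= -1044

a_73 = -1044


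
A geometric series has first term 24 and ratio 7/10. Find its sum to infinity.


S∞ = a₁/(1-r) = 24/(1 - 7/10)
= 24/(3/10)
= 80

S∞ = 80


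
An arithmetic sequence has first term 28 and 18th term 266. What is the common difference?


d = (aₙ - a₁)/(n-1)
= (266 - 28)/(18-1)
= 238/17 = 14

d = 14


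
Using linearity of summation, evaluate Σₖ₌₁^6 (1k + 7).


Σ(1k+7) = 1·Σk + 7·n
= 1·21 + 7·6
= 21 + 42 = 63

Σ = 63


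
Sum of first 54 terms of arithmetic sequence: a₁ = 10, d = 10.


aₙ = 10 + (54-1)×10 = 540
Sₙ = n(a₁+aₙ)/2 = 54×(10+540)/2
= 54×550/2 = 14850

S_54 = 14850


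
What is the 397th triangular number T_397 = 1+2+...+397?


n(n+1)/2 = 397×398/2 = 158006/2 = 79003

Σk = 79003


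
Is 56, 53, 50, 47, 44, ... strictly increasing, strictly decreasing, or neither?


Differences: -3, -3, -3, -3
All differences < 0 → strictly DECREASING

Monotonically decreasing


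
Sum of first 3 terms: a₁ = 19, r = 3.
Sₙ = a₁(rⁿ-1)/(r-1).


Sₙ = 19×(3^3 - 1)/(3 - 1)
= 19×(27 - 1)/2
= 19×26/2
= 247

S_3 = 247


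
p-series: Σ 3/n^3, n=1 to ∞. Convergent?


p-series test: Σ c/n^p converges if p > 1, diverges if p ≤ 1 (constant c > 0 doesn't affect convergence).
p = 3
3 > 1 → CONVERGES

Converges (p = 3 > 1)


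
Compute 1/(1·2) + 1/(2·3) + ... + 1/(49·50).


1/(k(k+1)) = 1/k - 1/(k+1) (partial fractions)
Telescoping: Σ = 1 - 1/50 = 49/50

Sum = 49/50


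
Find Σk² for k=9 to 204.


Σₖ₌9^204 k² = Σₖ₌₁^204 k² − Σₖ₌₁^8 k²
= 204·205·409/6 − 8·9·17/6
= 2850730 − 204 = 2850526

Σk² = 2850526


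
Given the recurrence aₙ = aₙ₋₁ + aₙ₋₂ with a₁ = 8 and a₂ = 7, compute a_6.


Computing iteratively: 8, 7, 15, 22, 37, 59
a_6 = 59

a_6 = 59


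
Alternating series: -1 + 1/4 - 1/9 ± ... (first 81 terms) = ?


S = -1 + 1/4 - 1/9 + 1/16 - 1/25 + 1/36 - 1/49 + 1/64 ± ...
= -0.8225
(Full series converges to -π²/12 ≈ -0.8225)

S_81 = -0.8225


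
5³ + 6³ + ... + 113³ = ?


Σₖ₌5^113 k³ = [113·114/2]² − [4·5/2]²
= 41486481 − 100 = 41486381

Σk³ = 41486381


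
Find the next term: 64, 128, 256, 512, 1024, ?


Pattern: powers of 2: 2ⁿ
Terms: 64, 128, 256, 512, 1024
Next term = 2048

Next term = 2048


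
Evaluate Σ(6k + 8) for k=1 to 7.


Σ(6k+8) = 6·Σk + 8·n
= 6·28 + 8·7
= 168 + 56 = 224

Σ = 224


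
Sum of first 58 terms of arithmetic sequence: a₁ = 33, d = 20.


aₙ = 33 + (58-1)×20 = 1173
Sₙ = n(a₁+aₙ)/2 = 58×(33+1173)/2
= 58×1206/2 = 34974

S_58 = 34974


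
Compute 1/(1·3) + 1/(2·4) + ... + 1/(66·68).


1/(k(k+2)) = (1/2)·(1/k - 1/(k+2)) (partial fractions)
Telescoping: Σ = (1/2)·(1 + 1/2 - 1/67 - 1/68) = 6699/9112

Sum = 6699/9112


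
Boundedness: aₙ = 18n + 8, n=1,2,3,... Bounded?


aₙ = 18n + 8 → as n→∞, aₙ→∞
No finite upper bound exists
The sequence is UNBOUNDED

Unbounded (aₙ → ∞ as n → ∞)


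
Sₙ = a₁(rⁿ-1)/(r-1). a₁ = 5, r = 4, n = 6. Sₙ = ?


Sₙ = 5×(4^6 - 1)/(4 - 1)
= 5×(4096 - 1)/3
= 5×4095/3
= 6825

S_6 = 6825


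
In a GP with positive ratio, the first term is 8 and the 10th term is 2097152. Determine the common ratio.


r^(n-1) = aₙ/a₁
r^9 = 2097152/8 = 262144
r = 262144^(1/9)
= 4

r = 4


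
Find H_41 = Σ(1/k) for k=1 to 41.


H_41 = 1/1 + 1/2 + 1/3 + ... + 1/41
= 85691034670497533/19914562703599200
≈ 4.3029

H_41 = 85691034670497533/19914562703599200 ≈ 4.3029


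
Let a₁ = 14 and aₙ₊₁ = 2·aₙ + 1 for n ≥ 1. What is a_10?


Computing step by step:
a_1 = 14
a_2 = 29
a_3 = 59
a_4 = 119
a_5 = 239
a_6 = 479
a_7 = 959
a_8 = 1919
a_9 = 3839
a_10 = 7679


a_10 = 7679


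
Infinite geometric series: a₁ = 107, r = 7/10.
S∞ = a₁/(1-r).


S∞ = a₁/(1-r) = 107/(1 - 7/10)
= 107/(3/10)
= 1070/3

S∞ = 1070/3


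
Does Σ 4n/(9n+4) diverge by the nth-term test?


lim(n→∞) 4n/(9n+4) = 4/9 = 4/9  (divide numerator and denominator by n)
lim aₙ = 4/9 ≠ 0 → series DIVERGES

Diverges (lim aₙ = 4/9 ≠ 0)


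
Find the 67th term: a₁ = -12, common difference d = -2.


aₙ = a₁ + (n-1)d
= -12 + (67-1)×-2
= -12 - 132
= -144

a_67 = -144


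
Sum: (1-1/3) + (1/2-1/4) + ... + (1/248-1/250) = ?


Telescoping with gap 2: two head and two tail terms survive.
= (1 + 1/2) - (1/249 + 1/250)
= 3/2 - 1/249 - 1/250 = 46438/31125

Sum = 46438/31125


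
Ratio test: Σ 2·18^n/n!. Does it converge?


aₙ = 2·18^n/n!
a_{n+1}/aₙ = 18^(n+1)/(n+1)! × n!/18^n  (constant 2 cancels)
= 18/(n+1)
L = lim(n→∞) 18/(n+1) = 0
L < 1 → series CONVERGES

Converges (ratio test: L = 0 < 1)


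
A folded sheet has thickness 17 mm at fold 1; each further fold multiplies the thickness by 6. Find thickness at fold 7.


aₙ = a₁·r^(n-1)
= 17×6^6
= 17×46656
= 793152

a_7 = 793152


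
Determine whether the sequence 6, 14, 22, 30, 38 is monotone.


Differences: 8, 8, 8, 8
All differences > 0 → strictly INCREASING

Monotonically increasing


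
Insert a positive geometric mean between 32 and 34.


GM = √(32×34) = √1088 = 32.9848

GM = 32.9848


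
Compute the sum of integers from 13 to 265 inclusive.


Σₖ₌13^265 k = Σₖ₌₁^265 k − Σₖ₌₁^12 k
= 265·266/2 − 12·13/2
= 35245 − 78 = 35167

Σk = 35167


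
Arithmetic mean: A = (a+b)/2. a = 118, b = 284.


AM = (118 + 284)/2 = 402/2 = 201

AM = 201


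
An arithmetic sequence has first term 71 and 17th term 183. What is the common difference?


d = (aₙ - a₁)/(n-1)
= (183 - 71)/(17-1)
= 112/16 = 7

d = 7


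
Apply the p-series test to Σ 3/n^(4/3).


p-series test: Σ c/n^p converges if p > 1, diverges if p ≤ 1 (constant c > 0 doesn't affect convergence).
p = 4/3
4/3 > 1 → CONVERGES

Converges (p = 4/3 > 1)


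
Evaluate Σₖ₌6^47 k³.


Σₖ₌6^47 k³ = [47·48/2]² − [5·6/2]²
= 1272384 − 225 = 1272159

Σk³ = 1272159


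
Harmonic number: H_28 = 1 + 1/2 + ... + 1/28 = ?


H_28 = 1/1 + 1/2 + 1/3 + ... + 1/28
= 315404588903/80313433200
≈ 3.9272

H_28 = 315404588903/80313433200 ≈ 3.9272


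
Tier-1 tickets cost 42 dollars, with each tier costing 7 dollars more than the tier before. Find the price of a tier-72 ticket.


aₙ = a₁ + (n-1)d
= 42 + (72-1)×7
= 42 + 497
= 539

a_72 = 539


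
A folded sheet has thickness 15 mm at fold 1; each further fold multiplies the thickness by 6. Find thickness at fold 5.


aₙ = a₁·r^(n-1)
= 15×6^4
= 15×1296
= 19440

a_5 = 19440


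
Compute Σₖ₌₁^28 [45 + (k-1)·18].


aₙ = 45 + (28-1)×18 = 531
Sₙ = n(a₁+aₙ)/2 = 28×(45+531)/2
= 28×576/2 = 8064

S_28 = 8064


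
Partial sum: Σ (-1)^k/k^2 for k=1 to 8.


S = -1 + 1/4 - 1/9 + 1/16 - 1/25 + 1/36 - 1/49 + 1/64
= -0.8156
(Full series converges to -π²/12 ≈ -0.8225)

S_8 = -0.8156


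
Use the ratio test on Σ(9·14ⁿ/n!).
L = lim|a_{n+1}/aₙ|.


aₙ = 9·14^n/n!
a_{n+1}/aₙ = 14^(n+1)/(n+1)! × n!/14^n  (constant 9 cancels)
= 14/(n+1)
L = lim(n→∞) 14/(n+1) = 0
L < 1 → series CONVERGES

Converges (ratio test: L = 0 < 1)


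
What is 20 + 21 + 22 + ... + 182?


Σₖ₌20^182 k = Σₖ₌₁^182 k − Σₖ₌₁^19 k
= 182·183/2 − 19·20/2
= 16653 − 190 = 16463

Σk = 16463


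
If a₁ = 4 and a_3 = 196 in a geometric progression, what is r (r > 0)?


r^(n-1) = aₙ/a₁
r^2 = 196/4 = 49
r = 49^(1/2)
= ±7; taking r > 0 gives r = 7

r = 7


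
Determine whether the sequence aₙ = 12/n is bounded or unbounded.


a₁ = 12, a₂ = 12/2, a₃ = 12/3, ...
0 < aₙ ≤ 12 for all n ≥ 1
Lower bound: 0, Upper bound: 12
The sequence IS bounded

Bounded (0 < aₙ ≤ 12)


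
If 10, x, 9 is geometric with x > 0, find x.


GM = √(10×9) = √90 = 9.4868

GM = 9.4868


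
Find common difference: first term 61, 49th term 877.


d = (aₙ - a₁)/(n-1)
= (877 - 61)/(49-1)
= 816/48 = 17

d = 17


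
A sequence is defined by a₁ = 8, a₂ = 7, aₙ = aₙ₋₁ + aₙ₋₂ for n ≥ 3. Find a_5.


Computing iteratively: 8, 7, 15, 22, 37
a_5 = 37

a_5 = 37


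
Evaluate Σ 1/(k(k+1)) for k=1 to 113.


1/(k(k+1)) = 1/k - 1/(k+1) (partial fractions)
Telescoping: Σ = 1 - 1/114 = 113/114

Sum = 113/114


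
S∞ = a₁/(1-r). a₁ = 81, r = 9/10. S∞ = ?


S∞ = a₁/(1-r) = 81/(1 - 9/10)
= 81/(1/10)
= 810

S∞ = 810


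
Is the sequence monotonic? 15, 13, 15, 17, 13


Differences: -2, 2, 2, -4
Difference at position 2 is +2 (> 0) but position 1 is -2 (< 0) — sequence both rises and falls
→ NOT monotonic

Not monotonic


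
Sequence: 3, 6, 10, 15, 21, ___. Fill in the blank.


Pattern: triangular numbers: n(n+1)/2
Terms: 3, 6, 10, 15, 21
Next term = 28

Next term = 28


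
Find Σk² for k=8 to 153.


Σₖ₌8^153 k² = Σₖ₌₁^153 k² − Σₖ₌₁^7 k²
= 153·154·307/6 − 7·8·15/6
= 1205589 − 140 = 1205449

Σk² = 1205449


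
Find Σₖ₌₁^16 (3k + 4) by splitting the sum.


Σ(3k+4) = 3·Σk + 4·n
= 3·136 + 4·16
= 408 + 64 = 472

Σ = 472


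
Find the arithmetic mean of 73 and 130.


AM = (73 + 130)/2 = 203/2 = 101.5

AM = 101.5


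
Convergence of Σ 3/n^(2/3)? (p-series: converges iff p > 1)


p-series test: Σ c/n^p converges if p > 1, diverges if p ≤ 1 (constant c > 0 doesn't affect convergence).
p = 2/3
2/3 ≤ 1 → DIVERGES

Diverges (p = 2/3 ≤ 1)


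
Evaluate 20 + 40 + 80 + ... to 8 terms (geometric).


Sₙ = 20×(2^8 - 1)/(2 - 1)
= 20×(256 - 1)/1
= 20×255/1
= 5100

S_8 = 5100


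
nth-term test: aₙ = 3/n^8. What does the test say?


lim(n→∞) 3/n^8 = 0
lim aₙ = 0 → nth-term test is INCONCLUSIVE
(Need other tests; this is actually a convergent p-series with p=8 > 1)

Inconclusive (lim aₙ = 0; need another test)


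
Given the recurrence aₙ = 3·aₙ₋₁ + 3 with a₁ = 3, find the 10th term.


Computing step by step:
a_1 = 3
a_2 = 12
a_3 = 39
a_4 = 120
a_5 = 363
a_6 = 1092
a_7 = 3279
a_8 = 9840
a_9 = 29523
a_10 = 88572


a_10 = 88572


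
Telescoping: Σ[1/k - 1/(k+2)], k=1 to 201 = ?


Telescoping with gap 2: two head and two tail terms survive.
= (1 + 1/2) - (1/202 + 1/203)
= 3/2 - 1/202 - 1/203 = 30552/20503

Sum = 30552/20503


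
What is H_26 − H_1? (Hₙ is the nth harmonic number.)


Σₖ₌2^26 1/k = 1/2 + 1/3 + 1/4 + ... + 1/26
= 25472027467/8923714800
≈ 2.8544

Sum = 25472027467/8923714800 ≈ 2.8544


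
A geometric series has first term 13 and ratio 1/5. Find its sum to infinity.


S∞ = a₁/(1-r) = 13/(1 - 1/5)
= 13/(4/5)
= 65/4

S∞ = 65/4


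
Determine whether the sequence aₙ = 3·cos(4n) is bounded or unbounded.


For all n, -1 ≤ cos(4n) ≤ 1, so -3 ≤ 3·cos(4n) ≤ 3
Lower bound: -3, Upper bound: 3
The sequence IS bounded

Bounded (-3 ≤ aₙ ≤ 3)


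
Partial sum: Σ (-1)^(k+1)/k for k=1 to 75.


S = 1 - 1/2 + 1/3 - 1/4 + 1/5 - 1/6 + 1/7 - 1/8 ± ...
= 0.6998
(Full series converges to +ln(2) ≈ +0.6931)

S_75 = 0.6998


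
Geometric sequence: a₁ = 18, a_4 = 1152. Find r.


r^(n-1) = aₙ/a₁
r^3 = 1152/18 = 64
r = 64^(1/3)
= 4

r = 4


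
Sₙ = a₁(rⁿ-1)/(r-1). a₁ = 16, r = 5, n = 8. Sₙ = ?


Sₙ = 16×(5^8 - 1)/(5 - 1)
= 16×(390625 - 1)/4
= 16×390624/4
= 1562496

S_8 = 1562496


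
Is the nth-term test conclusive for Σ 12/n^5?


lim(n→∞) 12/n^5 = 0
lim aₙ = 0 → nth-term test is INCONCLUSIVE
(Need other tests; this is actually a convergent p-series with p=5 > 1)

Inconclusive (lim aₙ = 0; need another test)


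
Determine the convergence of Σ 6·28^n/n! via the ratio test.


aₙ = 6·28^n/n!
a_{n+1}/aₙ = 28^(n+1)/(n+1)! × n!/28^n  (constant 6 cancels)
= 28/(n+1)
L = lim(n→∞) 28/(n+1) = 0
L < 1 → series CONVERGES

Converges (ratio test: L = 0 < 1)


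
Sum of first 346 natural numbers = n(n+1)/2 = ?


n(n+1)/2 = 346×347/2 = 120062/2 = 60031

Σk = 60031


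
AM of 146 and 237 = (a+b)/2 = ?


AM = (146 + 237)/2 = 383/2 = 191.5

AM = 191.5


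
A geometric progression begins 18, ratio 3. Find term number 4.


aₙ = a₁·r^(n-1)
= 18×3^3
= 18×27
= 486

a_4 = 486


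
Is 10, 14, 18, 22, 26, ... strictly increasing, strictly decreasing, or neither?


Differences: 4, 4, 4, 4
All differences > 0 → strictly INCREASING

Monotonically increasing


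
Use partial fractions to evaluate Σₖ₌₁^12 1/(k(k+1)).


1/(k(k+1)) = 1/k - 1/(k+1) (partial fractions)
Telescoping: Σ = 1 - 1/13 = 12/13

Sum = 12/13


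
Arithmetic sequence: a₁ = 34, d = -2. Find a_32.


aₙ = a₁ + (n-1)d
= 34 + (32-1)×-2
= 34 - 62
= -28

a_32 = -28


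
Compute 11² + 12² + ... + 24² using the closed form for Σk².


Σₖ₌11^24 k² = Σₖ₌₁^24 k² − Σₖ₌₁^10 k²
= 24·25·49/6 − 10·11·21/6
= 4900 − 385 = 4515

Σk² = 4515


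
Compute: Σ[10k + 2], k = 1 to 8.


Σ(10k+2) = 10·Σk + 2·n
= 10·36 + 2·8
= 360 + 16 = 376

Σ = 376


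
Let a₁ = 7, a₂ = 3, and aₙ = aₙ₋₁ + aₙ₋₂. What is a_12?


Computing iteratively: 7, 3, 10, 13, 23, 36, 59, 95, 154, 249, 403, 652
a_12 = 652

a_12 = 652


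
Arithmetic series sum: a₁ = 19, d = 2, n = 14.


aₙ = 19 + (14-1)×2 = 45
Sₙ = n(a₁+aₙ)/2 = 14×(19+45)/2
= 14×64/2 = 448

S_14 = 448


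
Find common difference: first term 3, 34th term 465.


d = (aₙ - a₁)/(n-1)
= (465 - 3)/(34-1)
= 462/33 = 14

d = 14


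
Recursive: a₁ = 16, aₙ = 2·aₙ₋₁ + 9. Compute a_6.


Computing step by step:
a_1 = 16
a_2 = 41
a_3 = 91
a_4 = 191
a_5 = 391
a_6 = 791


a_6 = 791


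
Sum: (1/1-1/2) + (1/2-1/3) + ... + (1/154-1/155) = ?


Telescoping: adjacent terms cancel.
= 1/1 - 1/155
= 1 - 1/155 = 154/155

Sum = 154/155


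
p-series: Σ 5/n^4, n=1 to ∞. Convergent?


p-series test: Σ c/n^p converges if p > 1, diverges if p ≤ 1 (constant c > 0 doesn't affect convergence).
p = 4
4 > 1 → CONVERGES

Converges (p = 4 > 1)


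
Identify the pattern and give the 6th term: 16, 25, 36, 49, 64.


Pattern: perfect squares: n²
Terms: 16, 25, 36, 49, 64
Next term = 81

Next term = 81


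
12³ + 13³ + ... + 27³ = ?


Σₖ₌12^27 k³ = [27·28/2]² − [11·12/2]²
= 142884 − 4356 = 138528

Σk³ = 138528


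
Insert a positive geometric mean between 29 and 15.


GM = √(29×15) = √435 = 20.8567

GM = 20.8567


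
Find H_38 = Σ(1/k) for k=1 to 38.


H_38 = 1/1 + 1/2 + 1/3 + ... + 1/38
= 2053580969474233/485721041551200
≈ 4.2279

H_38 = 2053580969474233/485721041551200 ≈ 4.2279


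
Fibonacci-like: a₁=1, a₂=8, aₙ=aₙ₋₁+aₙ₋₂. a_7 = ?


Computing iteratively: 1, 8, 9, 17, 26, 43, 69
a_7 = 69

a_7 = 69


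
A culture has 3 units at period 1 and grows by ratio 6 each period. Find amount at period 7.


aₙ = a₁·r^(n-1)
= 3×6^6
= 3×46656
= 139968

a_7 = 139968


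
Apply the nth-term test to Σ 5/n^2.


lim(n→∞) 5/n^2 = 0
lim aₙ = 0 → nth-term test is INCONCLUSIVE
(Need other tests; this is actually a convergent p-series with p=2 > 1)

Inconclusive (lim aₙ = 0; need another test)


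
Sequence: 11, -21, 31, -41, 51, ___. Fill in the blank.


Pattern: alternating sign, magnitude arithmetic (d=10)
Terms: 11, -21, 31, -41, 51
Next term = -61

Next term = -61


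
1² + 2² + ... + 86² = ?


n = 86
n(n+1)(2n+1)/6 = 86×87×173/6
= 1294386/6 = 215731

Σk² = 215731


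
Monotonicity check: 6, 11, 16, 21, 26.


Differences: 5, 5, 5, 5
All differences > 0 → strictly INCREASING

Monotonically increasing


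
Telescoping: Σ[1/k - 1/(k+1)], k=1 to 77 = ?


Telescoping: adjacent terms cancel.
= 1/1 - 1/78
= 1 - 1/78 = 77/78

Sum = 77/78


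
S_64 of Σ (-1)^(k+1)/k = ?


S = 1 - 1/2 + 1/3 - 1/4 + 1/5 - 1/6 + 1/7 - 1/8 ± ...
= 0.6854
(Full series converges to +ln(2) ≈ +0.6931)

S_64 = 0.6854


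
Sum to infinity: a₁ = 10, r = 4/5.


S∞ = a₁/(1-r) = 10/(1 - 4/5)
= 10/(1/5)
= 50

S∞ = 50


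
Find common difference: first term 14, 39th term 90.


d = (aₙ - a₁)/(n-1)
= (90 - 14)/(39-1)
= 76/38 = 2

d = 2
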